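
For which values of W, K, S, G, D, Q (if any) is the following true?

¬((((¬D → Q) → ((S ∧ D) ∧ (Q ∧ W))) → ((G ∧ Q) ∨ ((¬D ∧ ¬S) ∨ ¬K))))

W: False, K: True, S: True, G: True, D: False, Q: False

  ¬((((¬D → Q) → ((S ∧ D) ∧ (Q ∧ W))) → ((G ∧ Q) ∨ ((¬D ∧ ¬S) ∨ ¬K)))) = True
    ((¬D → Q) → ((S ∧ D) ∧ (Q ∧ W))) → ((G ∧ Q) ∨ ((¬D ∧ ¬S) ∨ ¬K)) = False
      (¬D → Q) → ((S ∧ D) ∧ (Q ∧ W)) = True
        ¬D → Q = False
          ¬D = True
        (S ∧ D) ∧ (Q ∧ W) = False
          S ∧ D = False
          Q ∧ W = False
      (G ∧ Q) ∨ ((¬D ∧ ¬S) ∨ ¬K) = False
        G ∧ Q = False
        (¬D ∧ ¬S) ∨ ¬K = False
          ¬D ∧ ¬S = False
            ¬D = True
            ¬S = False
          ¬K = False
The formula evaluates to True.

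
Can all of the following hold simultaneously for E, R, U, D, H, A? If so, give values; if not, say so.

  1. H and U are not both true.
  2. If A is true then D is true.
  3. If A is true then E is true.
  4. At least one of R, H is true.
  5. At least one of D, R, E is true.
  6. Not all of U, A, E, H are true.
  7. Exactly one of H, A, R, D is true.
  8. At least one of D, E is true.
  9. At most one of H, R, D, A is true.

E=T, R=T, U=F, D=F, H=F, A=F

  (1) H=F, U=F — not both ✓
  (2) A=F ⇒ D: vacuous ✓
  (3) A=F ⇒ E: vacuous ✓
  (4) {R, H}: 1 true — at least one ✓
  (5) {D, R, E}: 2 true — at least one ✓
  (6) {U, A, E, H}: 1/4 true — not all ✓
  (7) {H, A, R, D}: 1 true — exactly one ✓
  (8) {D, E}: 1 true — at least one ✓
  (9) {H, R, D, A}: 1 true — at most one ✓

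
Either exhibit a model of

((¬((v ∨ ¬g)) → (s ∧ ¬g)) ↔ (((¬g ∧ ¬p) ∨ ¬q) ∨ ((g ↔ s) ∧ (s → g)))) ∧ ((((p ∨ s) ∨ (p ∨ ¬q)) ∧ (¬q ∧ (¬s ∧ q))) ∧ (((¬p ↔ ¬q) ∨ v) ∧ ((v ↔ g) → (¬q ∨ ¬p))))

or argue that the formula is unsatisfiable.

No satisfying assignment exists.

Case q = True: the conjunct ¬q is False.
Case q = False: the conjunct q is False.
Both cases fail — unsatisfiable.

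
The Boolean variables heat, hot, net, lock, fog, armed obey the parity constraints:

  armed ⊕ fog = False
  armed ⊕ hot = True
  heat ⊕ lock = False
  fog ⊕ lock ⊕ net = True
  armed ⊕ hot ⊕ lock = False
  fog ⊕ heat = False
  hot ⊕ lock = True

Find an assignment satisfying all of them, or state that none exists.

heat = True; hot = False; net = True; lock = True; fog = True; armed = True

armed ⊕ fog = T ⊕ T = False ✓
armed ⊕ hot = T ⊕ F = True ✓
heat ⊕ lock = T ⊕ T = False ✓
fog ⊕ lock ⊕ net = T ⊕ T ⊕ T = True ✓
armed ⊕ hot ⊕ lock = T ⊕ F ⊕ T = False ✓
fog ⊕ heat = T ⊕ T = False ✓
hot ⊕ lock = F ⊕ T = True ✓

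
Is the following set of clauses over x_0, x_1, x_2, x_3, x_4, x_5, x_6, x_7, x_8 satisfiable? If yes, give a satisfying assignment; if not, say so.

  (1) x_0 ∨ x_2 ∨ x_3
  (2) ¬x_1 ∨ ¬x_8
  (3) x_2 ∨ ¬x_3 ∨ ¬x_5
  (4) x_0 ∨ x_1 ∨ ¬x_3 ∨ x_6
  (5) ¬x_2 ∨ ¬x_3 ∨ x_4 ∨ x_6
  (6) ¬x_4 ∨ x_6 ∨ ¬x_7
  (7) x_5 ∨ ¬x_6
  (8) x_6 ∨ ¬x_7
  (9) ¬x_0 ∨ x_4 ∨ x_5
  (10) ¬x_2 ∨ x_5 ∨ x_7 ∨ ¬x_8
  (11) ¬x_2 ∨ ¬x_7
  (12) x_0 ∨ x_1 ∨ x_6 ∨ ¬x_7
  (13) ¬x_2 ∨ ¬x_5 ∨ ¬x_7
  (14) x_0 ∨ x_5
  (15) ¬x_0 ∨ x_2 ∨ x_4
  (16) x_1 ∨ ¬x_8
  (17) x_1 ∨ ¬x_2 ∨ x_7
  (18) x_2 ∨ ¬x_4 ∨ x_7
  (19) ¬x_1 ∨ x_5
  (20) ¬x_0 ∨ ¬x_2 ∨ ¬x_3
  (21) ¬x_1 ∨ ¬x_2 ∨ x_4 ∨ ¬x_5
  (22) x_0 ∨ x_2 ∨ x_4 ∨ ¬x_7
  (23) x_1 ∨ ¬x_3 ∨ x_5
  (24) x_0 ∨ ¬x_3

x_0 = True; x_1 = True; x_2 = False; x_3 = False; x_4 = True; x_5 = True; x_6 = True; x_7 = True; x_8 = False

Set x_0 = True.
Set x_1 = True.
  then (¬x_1 ∨ ¬x_8) forces x_8 = False.
  then (¬x_1 ∨ x_5) forces x_5 = True.
Set x_2 = False.
  then (x_2 ∨ ¬x_3 ∨ ¬x_5) forces x_3 = False.
  then (¬x_0 ∨ x_2 ∨ x_4) forces x_4 = True.
  then (x_2 ∨ ¬x_4 ∨ x_7) forces x_7 = True.
  then (¬x_4 ∨ x_6 ∨ ¬x_7) forces x_6 = True.
All clauses satisfied.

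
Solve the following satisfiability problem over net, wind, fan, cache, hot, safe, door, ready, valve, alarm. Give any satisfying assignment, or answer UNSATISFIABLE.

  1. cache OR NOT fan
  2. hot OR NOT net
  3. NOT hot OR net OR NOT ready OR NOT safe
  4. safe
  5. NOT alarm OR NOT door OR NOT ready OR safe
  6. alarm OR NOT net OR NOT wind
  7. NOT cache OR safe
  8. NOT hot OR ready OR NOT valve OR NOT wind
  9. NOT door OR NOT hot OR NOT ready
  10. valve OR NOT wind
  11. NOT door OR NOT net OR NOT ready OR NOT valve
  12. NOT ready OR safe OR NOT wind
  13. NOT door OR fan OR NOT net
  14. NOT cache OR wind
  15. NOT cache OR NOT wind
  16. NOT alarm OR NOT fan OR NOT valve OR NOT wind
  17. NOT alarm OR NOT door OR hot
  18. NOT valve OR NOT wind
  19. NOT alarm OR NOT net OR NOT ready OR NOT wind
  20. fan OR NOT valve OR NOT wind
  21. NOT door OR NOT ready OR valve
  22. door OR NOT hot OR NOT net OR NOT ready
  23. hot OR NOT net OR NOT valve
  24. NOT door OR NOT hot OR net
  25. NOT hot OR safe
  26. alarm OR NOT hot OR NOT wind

net = False; wind = False; fan = False; cache = False; hot = False; safe = True; door = True; ready = True; valve = True; alarm = False

Unit clause (safe) forces safe = True.
Set net = False.
Try wind = True:
  (valve OR NOT wind) forces valve = True.
  clause (NOT valve OR NOT wind) is falsified — backtrack.
So wind = False.
  then (NOT cache OR wind) forces cache = False.
  then (cache OR NOT fan) forces fan = False.
Set hot = False.
Set door = True.
  then (NOT alarm OR NOT door OR hot) forces alarm = False.
Set ready = True.
  then (NOT door OR NOT ready OR valve) forces valve = True.
All clauses satisfied.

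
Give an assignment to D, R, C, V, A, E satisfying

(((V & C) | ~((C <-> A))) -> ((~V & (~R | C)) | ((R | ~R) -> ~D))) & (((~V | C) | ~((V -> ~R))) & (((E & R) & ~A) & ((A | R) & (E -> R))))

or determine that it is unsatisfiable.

D=F, R=T, C=F, V=T, A=F, E=T

  ((V & C) | ~((C <-> A))) -> ((~V & (~R | C)) | ((R | ~R) -> ~D)) = True
    (V & C) | ~((C <-> A)) = False
      V & C = False
      ~((C <-> A)) = False
        C <-> A = True
    (~V & (~R | C)) | ((R | ~R) -> ~D) = True
      ~V & (~R | C) = False
        ~V = False
        ~R | C = False
          ~R = False
      (R | ~R) -> ~D = True
        R | ~R = True
          ~R = False
        ~D = True
  ((~V | C) | ~((V -> ~R))) & (((E & R) & ~A) & ((A | R) & (E -> R))) = True
    (~V | C) | ~((V -> ~R)) = True
      ~V | C = False
        ~V = False
      ~((V -> ~R)) = True
        V -> ~R = False
          ~R = False
    ((E & R) & ~A) & ((A | R) & (E -> R)) = True
      (E & R) & ~A = True
        E & R = True
        ~A = True
      (A | R) & (E -> R) = True
        A | R = True
        E -> R = True
Both conjuncts True, so the formula holds.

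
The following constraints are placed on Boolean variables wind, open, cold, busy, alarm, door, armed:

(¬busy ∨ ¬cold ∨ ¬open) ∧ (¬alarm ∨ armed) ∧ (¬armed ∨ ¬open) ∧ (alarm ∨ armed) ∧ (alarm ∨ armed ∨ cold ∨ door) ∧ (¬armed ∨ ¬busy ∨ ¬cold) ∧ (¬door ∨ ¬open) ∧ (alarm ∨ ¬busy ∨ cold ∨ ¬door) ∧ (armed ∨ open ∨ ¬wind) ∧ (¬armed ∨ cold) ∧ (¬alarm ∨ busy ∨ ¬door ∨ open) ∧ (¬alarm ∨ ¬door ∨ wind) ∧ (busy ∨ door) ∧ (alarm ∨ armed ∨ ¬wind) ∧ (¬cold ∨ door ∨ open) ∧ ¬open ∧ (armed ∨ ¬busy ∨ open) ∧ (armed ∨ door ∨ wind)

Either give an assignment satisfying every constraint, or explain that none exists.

wind=T; open=F; cold=T; busy=F; alarm=F; door=T; armed=T

Unit clause (¬open) forces open = False.
Set wind = True.
  then (armed ∨ open ∨ ¬wind) forces armed = True.
  then (¬armed ∨ cold) forces cold = True.
  then (¬cold ∨ door ∨ open) forces door = True.
  then (¬armed ∨ ¬busy ∨ ¬cold) forces busy = False.
  then (¬alarm ∨ busy ∨ ¬door ∨ open) forces alarm = False.
All clauses satisfied.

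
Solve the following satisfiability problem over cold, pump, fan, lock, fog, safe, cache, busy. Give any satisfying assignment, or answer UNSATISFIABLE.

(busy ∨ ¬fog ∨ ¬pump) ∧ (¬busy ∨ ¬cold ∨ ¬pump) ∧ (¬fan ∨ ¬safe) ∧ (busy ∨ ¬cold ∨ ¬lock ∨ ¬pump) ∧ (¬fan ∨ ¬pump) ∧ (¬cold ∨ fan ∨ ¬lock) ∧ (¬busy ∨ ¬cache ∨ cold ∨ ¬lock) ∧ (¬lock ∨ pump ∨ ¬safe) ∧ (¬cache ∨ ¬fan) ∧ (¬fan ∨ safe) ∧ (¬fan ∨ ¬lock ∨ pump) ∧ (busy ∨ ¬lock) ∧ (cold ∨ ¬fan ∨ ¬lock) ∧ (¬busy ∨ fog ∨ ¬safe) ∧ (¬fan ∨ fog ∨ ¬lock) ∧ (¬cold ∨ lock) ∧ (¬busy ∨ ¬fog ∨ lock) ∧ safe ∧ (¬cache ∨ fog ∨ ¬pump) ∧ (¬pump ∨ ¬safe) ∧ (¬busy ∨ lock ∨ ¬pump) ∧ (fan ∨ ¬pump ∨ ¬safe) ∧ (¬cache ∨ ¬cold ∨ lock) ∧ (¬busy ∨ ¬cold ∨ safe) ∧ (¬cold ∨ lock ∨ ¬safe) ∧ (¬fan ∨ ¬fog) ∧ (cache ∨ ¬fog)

cold = False, pump = False, fan = False, lock = False, fog = False, safe = True, cache = False, busy = False

Unit clause (safe) forces safe = True.
In (¬pump ∨ ¬safe) only ¬pump is left, so pump = False.
In (¬fan ∨ ¬safe) only ¬fan is left, so fan = False.
In (¬lock ∨ pump ∨ ¬safe) only ¬lock is left, so lock = False.
In (¬cold ∨ lock) only ¬cold is left, so cold = False.
Set fog = False.
  then (¬busy ∨ fog ∨ ¬safe) forces busy = False.
Set cache = False.
All clauses satisfied.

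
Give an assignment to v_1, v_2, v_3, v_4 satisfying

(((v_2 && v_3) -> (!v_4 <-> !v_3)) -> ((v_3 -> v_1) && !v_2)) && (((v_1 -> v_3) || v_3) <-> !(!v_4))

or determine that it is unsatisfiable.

v_1: False, v_2: False, v_3: False, v_4: True

  ((v_2 && v_3) -> (!v_4 <-> !v_3)) -> ((v_3 -> v_1) && !v_2) = True
    (v_2 && v_3) -> (!v_4 <-> !v_3) = True
      v_2 && v_3 = False
      !v_4 <-> !v_3 = False
        !v_4 = False
        !v_3 = True
    (v_3 -> v_1) && !v_2 = True
      v_3 -> v_1 = True
      !v_2 = True
  ((v_1 -> v_3) || v_3) <-> !(!v_4) = True
    (v_1 -> v_3) || v_3 = True
      v_1 -> v_3 = True
    !(!v_4) = True
      !v_4 = False
Both conjuncts True, so the formula holds.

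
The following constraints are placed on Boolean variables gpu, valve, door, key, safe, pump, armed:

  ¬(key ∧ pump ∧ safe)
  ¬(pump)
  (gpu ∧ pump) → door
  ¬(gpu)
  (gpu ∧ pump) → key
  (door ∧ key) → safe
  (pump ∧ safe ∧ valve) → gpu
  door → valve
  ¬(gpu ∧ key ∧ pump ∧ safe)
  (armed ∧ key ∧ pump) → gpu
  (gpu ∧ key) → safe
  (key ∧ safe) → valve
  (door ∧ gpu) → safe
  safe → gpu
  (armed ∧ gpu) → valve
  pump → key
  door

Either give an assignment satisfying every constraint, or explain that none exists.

Unit clause (door) forces door = True.
Unit clause (¬pump) forces pump = False.
In (¬door ∨ valve) only valve is left, so valve = True.
Unit clause (¬gpu) forces gpu = False.
In (gpu ∨ ¬safe) only ¬safe is left, so safe = False.
In (¬door ∨ ¬key ∨ safe) only ¬key is left, so key = False.
Set armed = True.
All clauses satisfied.

gpu=F; valve=T; door=T; key=F; safe=F; pump=F; armed=T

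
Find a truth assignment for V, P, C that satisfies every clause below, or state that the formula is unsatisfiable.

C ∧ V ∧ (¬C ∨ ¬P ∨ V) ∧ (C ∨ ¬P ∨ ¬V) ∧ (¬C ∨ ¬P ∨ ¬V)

V=T, P=F, C=T

Unit clause (C) forces C = True.
Unit clause (V) forces V = True.
In (¬C ∨ ¬P ∨ ¬V) only ¬P is left, so P = False.
Check each clause:
  (C): C holds.
  (V): V holds.
  (¬C ∨ ¬P ∨ V): ¬P holds.
  (C ∨ ¬P ∨ ¬V): C holds.
  (¬C ∨ ¬P ∨ ¬V): ¬P holds.
All clauses satisfied.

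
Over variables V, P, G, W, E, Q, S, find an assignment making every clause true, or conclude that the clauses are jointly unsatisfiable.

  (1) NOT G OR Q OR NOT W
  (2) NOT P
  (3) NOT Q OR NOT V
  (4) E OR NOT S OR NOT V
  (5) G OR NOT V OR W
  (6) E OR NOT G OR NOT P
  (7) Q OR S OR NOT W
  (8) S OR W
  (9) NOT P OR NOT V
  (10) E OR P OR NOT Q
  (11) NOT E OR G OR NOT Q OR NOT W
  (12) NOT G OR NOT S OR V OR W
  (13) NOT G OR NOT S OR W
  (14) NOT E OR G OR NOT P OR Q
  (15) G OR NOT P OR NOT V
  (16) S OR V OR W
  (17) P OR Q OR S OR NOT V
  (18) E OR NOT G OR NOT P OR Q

V: False; P: False; G: False; W: False; E: True; Q: False; S: True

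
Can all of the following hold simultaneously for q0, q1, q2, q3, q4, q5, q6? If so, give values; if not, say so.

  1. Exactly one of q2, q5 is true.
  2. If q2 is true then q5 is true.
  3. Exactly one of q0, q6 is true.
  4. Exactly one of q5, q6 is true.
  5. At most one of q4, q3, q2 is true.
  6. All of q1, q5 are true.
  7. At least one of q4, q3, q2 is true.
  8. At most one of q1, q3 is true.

q0=T, q1=T, q2=F, q3=F, q4=T, q5=T, q6=F

  (1) {q2, q5}: 1 true — exactly one ✓
  (2) q2=F ⇒ q5: vacuous ✓
  (3) {q0, q6}: 1 true — exactly one ✓
  (4) {q5, q6}: 1 true — exactly one ✓
  (5) {q4, q3, q2}: 1 true — at most one ✓
  (6) {q1, q5}: all 2 true ✓
  (7) {q4, q3, q2}: 1 true — at least one ✓
  (8) {q1, q3}: 1 true — at most one ✓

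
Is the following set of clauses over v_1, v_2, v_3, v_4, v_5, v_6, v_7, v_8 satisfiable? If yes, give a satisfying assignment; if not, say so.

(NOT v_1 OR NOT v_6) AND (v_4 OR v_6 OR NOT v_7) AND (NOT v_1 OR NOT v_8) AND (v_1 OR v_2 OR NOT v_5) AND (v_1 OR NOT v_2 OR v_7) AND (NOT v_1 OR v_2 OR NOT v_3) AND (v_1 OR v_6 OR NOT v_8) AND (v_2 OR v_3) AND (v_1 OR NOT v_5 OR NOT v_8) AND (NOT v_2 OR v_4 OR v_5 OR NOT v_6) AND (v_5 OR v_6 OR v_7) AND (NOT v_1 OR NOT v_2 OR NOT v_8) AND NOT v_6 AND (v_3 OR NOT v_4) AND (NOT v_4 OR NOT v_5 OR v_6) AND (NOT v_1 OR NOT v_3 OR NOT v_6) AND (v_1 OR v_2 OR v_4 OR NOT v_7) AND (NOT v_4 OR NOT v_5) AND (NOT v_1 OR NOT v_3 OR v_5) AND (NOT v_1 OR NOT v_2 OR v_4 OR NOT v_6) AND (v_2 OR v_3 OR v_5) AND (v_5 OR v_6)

v_1=T; v_2=T; v_3=F; v_4=F; v_5=T; v_6=F; v_7=F; v_8=F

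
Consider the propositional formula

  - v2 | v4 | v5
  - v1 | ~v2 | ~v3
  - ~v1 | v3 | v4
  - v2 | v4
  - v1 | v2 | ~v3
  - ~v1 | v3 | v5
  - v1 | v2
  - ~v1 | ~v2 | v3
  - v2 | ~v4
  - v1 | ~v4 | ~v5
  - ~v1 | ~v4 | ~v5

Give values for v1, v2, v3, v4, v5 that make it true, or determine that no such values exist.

v1: True; v2: True; v3: True; v4: False; v5: False

Set v1 = True.
Try v2 = False:
  (v2 | v4) forces v4 = True.
  clause (v2 | ~v4) is falsified — backtrack.
So v2 = True.
  then (~v1 | ~v2 | v3) forces v3 = True.
Set v4 = False.
Set v5 = False.
All clauses satisfied.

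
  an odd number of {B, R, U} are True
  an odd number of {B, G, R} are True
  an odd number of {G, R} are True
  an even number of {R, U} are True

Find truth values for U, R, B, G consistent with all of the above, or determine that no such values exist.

Unsatisfiable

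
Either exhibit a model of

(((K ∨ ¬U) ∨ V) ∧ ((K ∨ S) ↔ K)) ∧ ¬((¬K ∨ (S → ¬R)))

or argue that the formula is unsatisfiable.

K = True, S = True, V = True, U = False, R = True

  ((K ∨ ¬U) ∨ V) ∧ ((K ∨ S) ↔ K) = True
    (K ∨ ¬U) ∨ V = True
      K ∨ ¬U = True
        ¬U = True
    (K ∨ S) ↔ K = True
      K ∨ S = True
  ¬((¬K ∨ (S → ¬R))) = True
    ¬K ∨ (S → ¬R) = False
      ¬K = False
      S → ¬R = False
        ¬R = False
Both conjuncts True, so the formula holds.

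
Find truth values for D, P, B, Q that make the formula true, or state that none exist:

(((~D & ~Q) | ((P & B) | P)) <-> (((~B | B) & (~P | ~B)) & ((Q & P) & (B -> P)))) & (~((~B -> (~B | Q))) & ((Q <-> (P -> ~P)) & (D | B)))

UNSATISFIABLE

The conjunct ~((~B -> (~B | Q))) is unsatisfiable on its own:
  B=F, Q=F: evaluates to False.
  B=F, Q=T: evaluates to False.
  B=T, Q=F: evaluates to False.
  B=T, Q=T: evaluates to False.
So the whole conjunction is unsatisfiable.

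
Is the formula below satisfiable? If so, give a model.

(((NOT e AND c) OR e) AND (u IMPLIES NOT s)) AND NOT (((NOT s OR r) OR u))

u = False, c = True, e = False, s = True, r = False

  ((NOT e AND c) OR e) AND (u IMPLIES NOT s) = True
    (NOT e AND c) OR e = True
      NOT e AND c = True
        NOT e = True
    u IMPLIES NOT s = True
      NOT s = False
  NOT (((NOT s OR r) OR u)) = True
    (NOT s OR r) OR u = False
      NOT s OR r = False
        NOT s = False
Both conjuncts True, so the formula holds.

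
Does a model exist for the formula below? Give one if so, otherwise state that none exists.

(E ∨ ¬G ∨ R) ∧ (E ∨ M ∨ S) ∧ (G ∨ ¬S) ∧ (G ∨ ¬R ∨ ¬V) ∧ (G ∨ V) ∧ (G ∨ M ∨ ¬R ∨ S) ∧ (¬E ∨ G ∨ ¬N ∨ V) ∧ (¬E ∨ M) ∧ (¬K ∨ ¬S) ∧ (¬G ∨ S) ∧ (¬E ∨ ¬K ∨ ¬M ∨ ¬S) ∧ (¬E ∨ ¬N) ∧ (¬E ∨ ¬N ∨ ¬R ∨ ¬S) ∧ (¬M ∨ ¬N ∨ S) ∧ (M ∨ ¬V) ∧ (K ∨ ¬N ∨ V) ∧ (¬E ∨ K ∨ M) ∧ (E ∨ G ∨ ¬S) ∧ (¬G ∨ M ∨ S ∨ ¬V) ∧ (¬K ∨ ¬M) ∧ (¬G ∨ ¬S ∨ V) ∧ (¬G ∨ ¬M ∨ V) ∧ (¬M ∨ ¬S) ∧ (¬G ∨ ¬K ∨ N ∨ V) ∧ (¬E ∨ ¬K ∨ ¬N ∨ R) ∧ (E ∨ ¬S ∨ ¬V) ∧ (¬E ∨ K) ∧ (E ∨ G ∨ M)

M = True, R = False, K = False, N = False, E = False, S = False, V = True, G = False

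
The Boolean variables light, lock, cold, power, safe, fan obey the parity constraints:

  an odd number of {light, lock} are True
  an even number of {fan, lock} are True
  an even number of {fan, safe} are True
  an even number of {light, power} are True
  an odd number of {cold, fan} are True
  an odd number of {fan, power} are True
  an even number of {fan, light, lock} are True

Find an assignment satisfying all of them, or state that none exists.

light: False, lock: True, cold: False, power: False, safe: True, fan: True

{light, lock}: 1 true → odd ✓
{fan, lock}: 2 true → even ✓
{fan, safe}: 2 true → even ✓
{light, power}: 0 true → even ✓
{cold, fan}: 1 true → odd ✓
{fan, power}: 1 true → odd ✓
{fan, light, lock}: 2 true → even ✓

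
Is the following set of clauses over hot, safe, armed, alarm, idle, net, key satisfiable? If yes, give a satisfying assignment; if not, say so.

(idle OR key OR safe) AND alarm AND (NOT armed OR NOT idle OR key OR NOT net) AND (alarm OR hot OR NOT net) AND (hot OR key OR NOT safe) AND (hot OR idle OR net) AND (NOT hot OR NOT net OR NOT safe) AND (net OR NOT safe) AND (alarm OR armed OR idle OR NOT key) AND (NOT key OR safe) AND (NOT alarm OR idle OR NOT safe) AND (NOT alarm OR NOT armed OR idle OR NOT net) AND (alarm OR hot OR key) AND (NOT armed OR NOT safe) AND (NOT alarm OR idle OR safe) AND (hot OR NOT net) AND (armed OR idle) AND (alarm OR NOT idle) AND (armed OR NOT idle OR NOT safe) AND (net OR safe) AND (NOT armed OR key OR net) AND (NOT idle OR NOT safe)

Unit clause (alarm) forces alarm = True.
Try hot = False:
  (hot OR NOT net) forces net = False.
  (hot OR idle OR net) forces idle = True.
  (net OR NOT safe) forces safe = False.
  clause (net OR safe) is falsified — backtrack.
So hot = True.
Try safe = True:
  (NOT hot OR NOT net OR NOT safe) forces net = False.
  clause (net OR NOT safe) is falsified — backtrack.
So safe = False.
  then (NOT key OR safe) forces key = False.
  then (NOT alarm OR idle OR safe) forces idle = True.
  then (net OR safe) forces net = True.
  then (NOT armed OR NOT idle OR key OR NOT net) forces armed = False.
All clauses satisfied.

hot = True, safe = False, armed = False, alarm = True, idle = True, net = True, key = False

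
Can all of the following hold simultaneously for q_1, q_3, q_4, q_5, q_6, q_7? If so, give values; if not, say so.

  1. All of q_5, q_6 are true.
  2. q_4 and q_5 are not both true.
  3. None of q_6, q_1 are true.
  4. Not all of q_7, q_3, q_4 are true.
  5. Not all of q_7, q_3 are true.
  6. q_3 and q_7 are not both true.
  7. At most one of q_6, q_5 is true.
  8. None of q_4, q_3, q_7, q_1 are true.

Case q_6 = True:
  Constraint (3) is violated (q_6=T) — contradiction.
Case q_6 = False:
  Constraint (1) is violated (q_6=F) — contradiction.
Both cases fail — unsatisfiable.

Unsatisfiable — no assignment works.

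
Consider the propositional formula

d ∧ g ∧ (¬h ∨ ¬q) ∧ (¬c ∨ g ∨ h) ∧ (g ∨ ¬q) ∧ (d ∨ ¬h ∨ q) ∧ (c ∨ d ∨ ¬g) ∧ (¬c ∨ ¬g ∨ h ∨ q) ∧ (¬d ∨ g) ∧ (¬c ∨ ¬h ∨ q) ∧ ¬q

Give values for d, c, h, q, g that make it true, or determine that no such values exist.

d = True; c = False; h = True; q = False; g = True

Unit clause (d) forces d = True.
Unit clause (g) forces g = True.
Unit clause (¬q) forces q = False.
Try c = True:
  (¬c ∨ ¬g ∨ h ∨ q) forces h = True.
  clause (¬c ∨ ¬h ∨ q) is falsified — backtrack.
So c = False.
Set h = True.
All clauses satisfied.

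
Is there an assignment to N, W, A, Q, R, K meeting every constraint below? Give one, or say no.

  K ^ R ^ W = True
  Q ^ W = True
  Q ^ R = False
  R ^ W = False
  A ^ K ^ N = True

Adding constraints 2, 3, 4 mod 2: every variable appears an even number of times on the left, so the left side is 0.
But the right sides sum to 1 (mod 2). 0 ≠ 1 — the system is inconsistent.

UNSATISFIABLE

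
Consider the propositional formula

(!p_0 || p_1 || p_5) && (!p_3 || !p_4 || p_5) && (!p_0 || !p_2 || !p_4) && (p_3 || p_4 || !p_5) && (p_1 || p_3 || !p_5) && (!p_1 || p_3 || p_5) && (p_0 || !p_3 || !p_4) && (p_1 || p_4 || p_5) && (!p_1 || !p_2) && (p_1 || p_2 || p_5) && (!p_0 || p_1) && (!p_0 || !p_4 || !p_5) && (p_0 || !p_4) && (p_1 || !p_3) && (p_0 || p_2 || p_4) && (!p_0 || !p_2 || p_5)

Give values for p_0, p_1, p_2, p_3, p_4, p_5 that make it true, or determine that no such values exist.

p_0: True, p_1: True, p_2: False, p_3: True, p_4: False, p_5: True

Set p_0 = True.
  then (!p_0 || p_1) forces p_1 = True.
  then (!p_1 || !p_2) forces p_2 = False.
Set p_3 = True.
Try p_4 = True:
  (!p_3 || !p_4 || p_5) forces p_5 = True.
  clause (!p_0 || !p_4 || !p_5) is falsified — backtrack.
So p_4 = False.
Set p_5 = True.
All clauses satisfied.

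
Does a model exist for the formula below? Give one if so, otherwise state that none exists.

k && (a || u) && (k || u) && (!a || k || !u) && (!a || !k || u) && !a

Unit clause (k) forces k = True.
Unit clause (!a) forces a = False.
In (a || u) only u is left, so u = True.
Check each clause:
  (k): k holds.
  (a || u): u holds.
  (k || u): k holds.
  (!a || k || !u): !a holds.
  (!a || !k || u): !a holds.
  (!a): !a holds.
All clauses satisfied.

k=T, a=F, u=T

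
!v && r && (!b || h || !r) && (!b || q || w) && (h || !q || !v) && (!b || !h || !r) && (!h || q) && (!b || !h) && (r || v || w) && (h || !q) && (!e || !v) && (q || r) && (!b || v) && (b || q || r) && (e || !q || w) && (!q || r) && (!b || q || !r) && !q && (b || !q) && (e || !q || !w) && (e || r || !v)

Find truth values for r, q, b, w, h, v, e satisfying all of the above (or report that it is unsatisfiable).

Unit clause (!v) forces v = False.
Unit clause (r) forces r = True.
In (!b || v) only !b is left, so b = False.
Unit clause (!q) forces q = False.
In (!h || q) only !h is left, so h = False.
Set w = False.
Set e = True.
All clauses satisfied.

r = True; q = False; b = False; w = False; h = False; v = False; e = True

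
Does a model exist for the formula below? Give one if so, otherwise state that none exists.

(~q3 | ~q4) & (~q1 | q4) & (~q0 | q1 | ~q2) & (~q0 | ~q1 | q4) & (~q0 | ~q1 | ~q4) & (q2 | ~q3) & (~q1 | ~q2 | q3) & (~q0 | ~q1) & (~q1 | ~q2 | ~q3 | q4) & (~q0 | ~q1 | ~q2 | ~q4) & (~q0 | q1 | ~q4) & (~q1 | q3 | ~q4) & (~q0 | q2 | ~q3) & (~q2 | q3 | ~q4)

Set q0 = False.
Set q1 = False.
Set q2 = True.
Set q3 = True.
  then (~q3 | ~q4) forces q4 = False.
All clauses satisfied.

q0 = False, q1 = False, q2 = True, q3 = True, q4 = False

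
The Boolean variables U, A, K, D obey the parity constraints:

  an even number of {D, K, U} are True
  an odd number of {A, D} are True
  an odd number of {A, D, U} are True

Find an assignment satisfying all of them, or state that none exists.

U: False, A: False, K: True, D: True

{D, K, U}: 2 true → even ✓
{A, D}: 1 true → odd ✓
{A, D, U}: 1 true → odd ✓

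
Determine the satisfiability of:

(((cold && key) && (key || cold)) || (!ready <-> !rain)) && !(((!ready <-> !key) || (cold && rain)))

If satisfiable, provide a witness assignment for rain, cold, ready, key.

rain = False, cold = True, ready = False, key = True

  ((cold && key) && (key || cold)) || (!ready <-> !rain) = True
    (cold && key) && (key || cold) = True
      cold && key = True
      key || cold = True
    !ready <-> !rain = True
      !ready = True
      !rain = True
  !(((!ready <-> !key) || (cold && rain))) = True
    (!ready <-> !key) || (cold && rain) = False
      !ready <-> !key = False
        !ready = True
        !key = False
      cold && rain = False
Both conjuncts True, so the formula holds.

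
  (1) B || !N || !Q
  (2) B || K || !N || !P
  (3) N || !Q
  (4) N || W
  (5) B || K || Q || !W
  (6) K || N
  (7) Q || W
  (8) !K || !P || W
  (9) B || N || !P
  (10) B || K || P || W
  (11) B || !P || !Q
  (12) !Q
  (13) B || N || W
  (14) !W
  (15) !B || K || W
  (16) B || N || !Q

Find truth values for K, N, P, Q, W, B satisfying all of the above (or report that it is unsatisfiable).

UNSATISFIABLE

Case Q = True:
  Clause (!Q) is falsified — contradiction.
Case Q = False:
  (Q || W) forces W = True.
  Clause (!W) is falsified — contradiction.
Both cases fail, so the formula is unsatisfiable.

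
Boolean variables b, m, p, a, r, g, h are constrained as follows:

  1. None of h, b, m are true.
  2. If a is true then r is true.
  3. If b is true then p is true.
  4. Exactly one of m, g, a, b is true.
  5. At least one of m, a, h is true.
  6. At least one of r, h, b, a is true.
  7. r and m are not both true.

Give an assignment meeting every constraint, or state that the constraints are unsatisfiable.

b = False, m = False, p = False, a = True, r = True, g = False, h = False

  (1) {h, b, m}: 0 true — none ✓
  (2) a=T ⇒ r: T ✓
  (3) b=F ⇒ p: vacuous ✓
  (4) {m, g, a, b}: 1 true — exactly one ✓
  (5) {m, a, h}: 1 true — at least one ✓
  (6) {r, h, b, a}: 2 true — at least one ✓
  (7) r=T, m=F — not both ✓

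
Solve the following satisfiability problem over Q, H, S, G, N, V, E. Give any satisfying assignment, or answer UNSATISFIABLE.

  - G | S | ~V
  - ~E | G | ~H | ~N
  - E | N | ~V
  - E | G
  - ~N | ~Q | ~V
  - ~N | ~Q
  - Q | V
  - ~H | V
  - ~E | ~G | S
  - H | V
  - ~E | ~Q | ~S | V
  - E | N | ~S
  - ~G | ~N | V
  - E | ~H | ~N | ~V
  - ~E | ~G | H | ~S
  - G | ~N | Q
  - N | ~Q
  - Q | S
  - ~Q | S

Try Q = True:
  (~N | ~Q) forces N = False.
  clause (N | ~Q) is falsified — backtrack.
So Q = False.
  then (Q | V) forces V = True.
  then (Q | S) forces S = True.
Set H = True.
Set G = False.
  then (E | G) forces E = True.
  then (G | ~N | Q) forces N = False.
All clauses satisfied.

Q = False, H = True, S = True, G = False, N = False, V = True, E = True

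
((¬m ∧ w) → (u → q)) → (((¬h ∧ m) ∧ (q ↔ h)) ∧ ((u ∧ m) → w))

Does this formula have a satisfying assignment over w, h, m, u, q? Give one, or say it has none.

w: True, h: False, m: True, u: False, q: False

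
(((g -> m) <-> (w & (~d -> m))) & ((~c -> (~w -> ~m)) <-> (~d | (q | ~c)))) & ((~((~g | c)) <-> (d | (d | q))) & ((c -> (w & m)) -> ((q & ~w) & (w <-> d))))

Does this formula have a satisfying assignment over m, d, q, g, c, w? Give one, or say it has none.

m: False, d: False, q: False, g: True, c: True, w: True

  ((g -> m) <-> (w & (~d -> m))) & ((~c -> (~w -> ~m)) <-> (~d | (q | ~c))) = True
    (g -> m) <-> (w & (~d -> m)) = True
      g -> m = False
      w & (~d -> m) = False
        ~d -> m = False
          ~d = True
    (~c -> (~w -> ~m)) <-> (~d | (q | ~c)) = True
      ~c -> (~w -> ~m) = True
        ~c = False
        ~w -> ~m = True
          ~w = False
          ~m = True
      ~d | (q | ~c) = True
        ~d = True
        q | ~c = False
          ~c = False
  (~((~g | c)) <-> (d | (d | q))) & ((c -> (w & m)) -> ((q & ~w) & (w <-> d))) = True
    ~((~g | c)) <-> (d | (d | q)) = True
      ~((~g | c)) = False
        ~g | c = True
          ~g = False
      d | (d | q) = False
        d | q = False
    (c -> (w & m)) -> ((q & ~w) & (w <-> d)) = True
      c -> (w & m) = False
        w & m = False
      (q & ~w) & (w <-> d) = False
        q & ~w = False
          ~w = False
        w <-> d = False
Both conjuncts True, so the formula holds.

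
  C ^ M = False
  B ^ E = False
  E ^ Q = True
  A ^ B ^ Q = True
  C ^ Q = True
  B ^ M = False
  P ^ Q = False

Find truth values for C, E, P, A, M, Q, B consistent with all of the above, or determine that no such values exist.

C=F, E=F, P=T, A=F, M=F, Q=T, B=F

C ^ M = F ^ F = False ✓
B ^ E = F ^ F = False ✓
E ^ Q = F ^ T = True ✓
A ^ B ^ Q = F ^ F ^ T = True ✓
C ^ Q = F ^ T = True ✓
B ^ M = F ^ F = False ✓
P ^ Q = T ^ T = False ✓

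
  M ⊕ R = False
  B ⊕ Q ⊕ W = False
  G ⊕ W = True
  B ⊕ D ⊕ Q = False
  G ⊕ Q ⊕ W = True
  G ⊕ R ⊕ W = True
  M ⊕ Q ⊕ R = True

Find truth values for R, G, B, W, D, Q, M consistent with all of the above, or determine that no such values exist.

Unsatisfiable — no assignment works.

Adding constraints 1, 3, 5, 7 mod 2: every variable appears an even number of times on the left, so the left side is 0.
But the right sides sum to 1 (mod 2). 0 ≠ 1 — the system is inconsistent.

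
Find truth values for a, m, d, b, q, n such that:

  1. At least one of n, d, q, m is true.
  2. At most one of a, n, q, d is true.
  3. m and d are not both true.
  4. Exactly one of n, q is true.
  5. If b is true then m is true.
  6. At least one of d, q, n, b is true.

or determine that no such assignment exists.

a = False, m = False, d = False, b = False, q = False, n = True

  (1) {n, d, q, m}: 1 true — at least one ✓
  (2) {a, n, q, d}: 1 true — at most one ✓
  (3) m=F, d=F — not both ✓
  (4) {n, q}: 1 true — exactly one ✓
  (5) b=F ⇒ m: vacuous ✓
  (6) {d, q, n, b}: 1 true — at least one ✓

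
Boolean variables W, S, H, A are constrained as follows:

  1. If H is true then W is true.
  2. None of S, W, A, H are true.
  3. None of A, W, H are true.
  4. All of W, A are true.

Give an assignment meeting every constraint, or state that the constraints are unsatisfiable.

Unsatisfiable

Case W = True:
  Constraint (2) is violated (W=T) — contradiction.
Case W = False:
  Constraint (4) is violated (W=F) — contradiction.
Both cases fail — unsatisfiable.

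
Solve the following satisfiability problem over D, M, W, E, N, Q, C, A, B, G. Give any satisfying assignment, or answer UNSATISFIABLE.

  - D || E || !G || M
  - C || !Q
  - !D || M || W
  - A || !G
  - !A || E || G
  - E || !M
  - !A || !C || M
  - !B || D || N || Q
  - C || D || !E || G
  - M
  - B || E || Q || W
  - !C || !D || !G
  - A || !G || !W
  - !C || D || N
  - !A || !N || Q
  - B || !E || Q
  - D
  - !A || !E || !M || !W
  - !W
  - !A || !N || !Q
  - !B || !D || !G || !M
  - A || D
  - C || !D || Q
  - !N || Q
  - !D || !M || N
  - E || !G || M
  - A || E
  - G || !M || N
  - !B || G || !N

Unit clause (M) forces M = True.
Unit clause (D) forces D = True.
Unit clause (!W) forces W = False.
In (!D || !M || N) only N is left, so N = True.
In (E || !M) only E is left, so E = True.
In (!N || Q) only Q is left, so Q = True.
In (C || !Q) only C is left, so C = True.
In (!C || !D || !G) only !G is left, so G = False.
In (!A || !N || !Q) only !A is left, so A = False.
In (!B || G || !N) only !B is left, so B = False.
All clauses satisfied.

D=T, M=T, W=F, E=T, N=T, Q=T, C=T, A=F, B=F, G=F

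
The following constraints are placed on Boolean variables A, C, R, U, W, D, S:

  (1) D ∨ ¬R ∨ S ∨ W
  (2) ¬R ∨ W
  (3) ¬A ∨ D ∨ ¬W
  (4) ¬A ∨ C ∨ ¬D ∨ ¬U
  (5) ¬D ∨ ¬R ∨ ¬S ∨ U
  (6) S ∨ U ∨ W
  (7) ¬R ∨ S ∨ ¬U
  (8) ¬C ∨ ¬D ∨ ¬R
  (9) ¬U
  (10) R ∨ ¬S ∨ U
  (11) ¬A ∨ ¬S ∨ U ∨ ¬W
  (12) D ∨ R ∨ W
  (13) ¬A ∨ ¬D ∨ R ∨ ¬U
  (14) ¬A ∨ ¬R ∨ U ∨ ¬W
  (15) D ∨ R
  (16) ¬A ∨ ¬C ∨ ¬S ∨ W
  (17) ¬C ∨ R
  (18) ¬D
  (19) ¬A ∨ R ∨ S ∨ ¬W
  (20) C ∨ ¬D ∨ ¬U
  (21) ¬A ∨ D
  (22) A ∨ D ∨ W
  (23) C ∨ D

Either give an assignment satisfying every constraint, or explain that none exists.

A=F, C=T, R=T, U=F, W=T, D=F, S=T

Unit clause (¬U) forces U = False.
Unit clause (¬D) forces D = False.
In (¬A ∨ D) only ¬A is left, so A = False.
In (A ∨ D ∨ W) only W is left, so W = True.
In (C ∨ D) only C is left, so C = True.
In (D ∨ R) only R is left, so R = True.
Set S = True.
All clauses satisfied.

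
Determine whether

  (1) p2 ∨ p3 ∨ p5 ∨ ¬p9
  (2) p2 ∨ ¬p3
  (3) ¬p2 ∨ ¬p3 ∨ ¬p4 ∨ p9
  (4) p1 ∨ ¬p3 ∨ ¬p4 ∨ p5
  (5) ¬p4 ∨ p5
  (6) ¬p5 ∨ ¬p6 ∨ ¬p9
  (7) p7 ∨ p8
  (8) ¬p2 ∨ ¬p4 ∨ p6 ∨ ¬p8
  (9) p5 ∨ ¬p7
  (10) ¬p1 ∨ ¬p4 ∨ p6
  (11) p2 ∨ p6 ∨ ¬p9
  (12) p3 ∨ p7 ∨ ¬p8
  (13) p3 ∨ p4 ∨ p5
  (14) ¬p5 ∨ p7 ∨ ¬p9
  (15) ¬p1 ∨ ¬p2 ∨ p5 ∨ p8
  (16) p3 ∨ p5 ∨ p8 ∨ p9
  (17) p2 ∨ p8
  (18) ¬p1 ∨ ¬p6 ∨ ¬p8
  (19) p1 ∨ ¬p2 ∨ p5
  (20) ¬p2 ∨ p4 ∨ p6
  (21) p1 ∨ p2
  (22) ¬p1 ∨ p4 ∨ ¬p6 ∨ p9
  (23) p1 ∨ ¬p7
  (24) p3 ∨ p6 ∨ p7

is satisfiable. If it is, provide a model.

p1 = False, p2 = True, p3 = True, p4 = False, p5 = True, p6 = True, p7 = False, p8 = True, p9 = False

Set p1 = False.
  then (p1 ∨ p2) forces p2 = True.
  then (p1 ∨ ¬p7) forces p7 = False.
  then (p7 ∨ p8) forces p8 = True.
  then (p3 ∨ p7 ∨ ¬p8) forces p3 = True.
  then (p1 ∨ ¬p2 ∨ p5) forces p5 = True.
  then (¬p5 ∨ p7 ∨ ¬p9) forces p9 = False.
  then (¬p2 ∨ ¬p3 ∨ ¬p4 ∨ p9) forces p4 = False.
  then (¬p2 ∨ p4 ∨ p6) forces p6 = True.
All clauses satisfied.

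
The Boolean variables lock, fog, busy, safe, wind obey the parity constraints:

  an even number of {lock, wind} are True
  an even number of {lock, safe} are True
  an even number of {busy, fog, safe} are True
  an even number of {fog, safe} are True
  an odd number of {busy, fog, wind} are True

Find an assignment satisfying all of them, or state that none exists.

Adding constraints 1, 2, 3, 5 mod 2: every variable appears an even number of times on the left, so the left side is 0.
But the right sides sum to 1 (mod 2). 0 ≠ 1 — the system is inconsistent.

The formula is unsatisfiable.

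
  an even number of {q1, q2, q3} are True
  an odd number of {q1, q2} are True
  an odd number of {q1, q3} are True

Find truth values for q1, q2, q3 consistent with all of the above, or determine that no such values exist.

q1: False; q2: True; q3: True

{q1, q2, q3}: 2 true → even ✓
{q1, q2}: 1 true → odd ✓
{q1, q3}: 1 true → odd ✓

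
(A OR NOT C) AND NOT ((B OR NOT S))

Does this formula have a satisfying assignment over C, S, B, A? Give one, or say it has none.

C = False, S = True, B = False, A = True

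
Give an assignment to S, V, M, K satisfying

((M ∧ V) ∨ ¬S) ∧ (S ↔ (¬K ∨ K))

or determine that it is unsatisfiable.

S=T, V=T, M=T, K=F

  (M ∧ V) ∨ ¬S = True
    M ∧ V = True
    ¬S = False
  S ↔ (¬K ∨ K) = True
    ¬K ∨ K = True
      ¬K = True
Both conjuncts True, so the formula holds.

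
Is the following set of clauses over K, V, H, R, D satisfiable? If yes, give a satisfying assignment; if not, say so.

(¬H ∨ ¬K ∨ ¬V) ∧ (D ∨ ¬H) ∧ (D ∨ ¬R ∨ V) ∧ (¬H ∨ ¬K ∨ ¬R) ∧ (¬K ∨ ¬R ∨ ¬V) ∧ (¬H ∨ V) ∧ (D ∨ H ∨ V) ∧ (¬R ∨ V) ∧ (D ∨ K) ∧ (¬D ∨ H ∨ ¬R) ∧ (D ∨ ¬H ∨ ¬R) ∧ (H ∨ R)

K = False; V = True; H = True; R = False; D = True

Set K = False.
  then (D ∨ K) forces D = True.
Set V = True.
Try H = False:
  (¬D ∨ H ∨ ¬R) forces R = False.
  clause (H ∨ R) is falsified — backtrack.
So H = True.
Set R = False.
All clauses satisfied.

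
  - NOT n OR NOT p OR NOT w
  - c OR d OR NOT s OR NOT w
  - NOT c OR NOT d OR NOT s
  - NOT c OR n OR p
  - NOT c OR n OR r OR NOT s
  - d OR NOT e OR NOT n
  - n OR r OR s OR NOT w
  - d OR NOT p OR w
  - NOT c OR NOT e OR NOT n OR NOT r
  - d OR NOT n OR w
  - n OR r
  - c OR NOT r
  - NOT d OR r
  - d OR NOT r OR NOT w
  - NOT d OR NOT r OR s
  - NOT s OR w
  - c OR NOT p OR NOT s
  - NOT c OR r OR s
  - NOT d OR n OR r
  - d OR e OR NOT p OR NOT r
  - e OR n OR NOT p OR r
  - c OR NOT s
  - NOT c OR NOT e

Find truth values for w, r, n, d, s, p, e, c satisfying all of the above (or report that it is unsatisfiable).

w=T, r=F, n=T, d=F, s=F, p=F, e=F, c=F

Set w = True.
Try r = True:
  (c OR NOT r) forces c = True.
  (d OR NOT r OR NOT w) forces d = True.
  (NOT c OR NOT d OR NOT s) forces s = False.
  clause (NOT d OR NOT r OR s) is falsified — backtrack.
So r = False.
  then (n OR r) forces n = True.
  then (NOT d OR r) forces d = False.
  then (NOT n OR NOT p OR NOT w) forces p = False.
  then (d OR NOT e OR NOT n) forces e = False.
Set s = False.
  then (NOT c OR r OR s) forces c = False.
All clauses satisfied.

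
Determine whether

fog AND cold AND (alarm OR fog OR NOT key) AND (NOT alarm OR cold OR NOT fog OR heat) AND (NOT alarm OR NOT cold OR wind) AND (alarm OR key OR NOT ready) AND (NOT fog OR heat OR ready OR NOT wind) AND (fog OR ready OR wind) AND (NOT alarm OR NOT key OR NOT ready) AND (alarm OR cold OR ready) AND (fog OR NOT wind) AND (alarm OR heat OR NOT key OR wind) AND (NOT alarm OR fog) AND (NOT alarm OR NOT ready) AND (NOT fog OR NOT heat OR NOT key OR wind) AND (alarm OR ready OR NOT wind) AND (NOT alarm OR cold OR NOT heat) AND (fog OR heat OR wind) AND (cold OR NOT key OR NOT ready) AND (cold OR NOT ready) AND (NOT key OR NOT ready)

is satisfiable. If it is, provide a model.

wind: True, alarm: True, key: True, fog: True, ready: False, heat: True, cold: True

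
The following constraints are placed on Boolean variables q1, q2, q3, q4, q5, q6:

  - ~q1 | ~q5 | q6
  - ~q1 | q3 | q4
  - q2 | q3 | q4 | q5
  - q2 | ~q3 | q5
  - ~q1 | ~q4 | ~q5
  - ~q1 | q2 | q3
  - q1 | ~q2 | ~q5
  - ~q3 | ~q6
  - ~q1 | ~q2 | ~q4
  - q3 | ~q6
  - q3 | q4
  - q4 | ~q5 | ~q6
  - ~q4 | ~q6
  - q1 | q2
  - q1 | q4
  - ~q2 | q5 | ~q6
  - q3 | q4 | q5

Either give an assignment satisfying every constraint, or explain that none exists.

Set q1 = False.
  then (q1 | q2) forces q2 = True.
  then (q1 | q4) forces q4 = True.
  then (q1 | ~q2 | ~q5) forces q5 = False.
  then (~q4 | ~q6) forces q6 = False.
Set q3 = True.
All clauses satisfied.

q1=F, q2=T, q3=T, q4=T, q5=F, q6=F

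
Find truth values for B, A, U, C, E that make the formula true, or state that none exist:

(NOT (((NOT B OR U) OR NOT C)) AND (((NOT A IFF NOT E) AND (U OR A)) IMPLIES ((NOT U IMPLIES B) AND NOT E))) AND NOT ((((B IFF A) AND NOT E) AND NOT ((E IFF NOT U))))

B = True; A = False; U = False; C = True; E = True

  NOT (((NOT B OR U) OR NOT C)) AND (((NOT A IFF NOT E) AND (U OR A)) IMPLIES ((NOT U IMPLIES B) AND NOT E)) = True
    NOT (((NOT B OR U) OR NOT C)) = True
      (NOT B OR U) OR NOT C = False
        NOT B OR U = False
          NOT B = False
        NOT C = False
    ((NOT A IFF NOT E) AND (U OR A)) IMPLIES ((NOT U IMPLIES B) AND NOT E) = True
      (NOT A IFF NOT E) AND (U OR A) = False
        NOT A IFF NOT E = False
          NOT A = True
          NOT E = False
        U OR A = False
      (NOT U IMPLIES B) AND NOT E = False
        NOT U IMPLIES B = True
          NOT U = True
        NOT E = False
  NOT ((((B IFF A) AND NOT E) AND NOT ((E IFF NOT U)))) = True
    ((B IFF A) AND NOT E) AND NOT ((E IFF NOT U)) = False
      (B IFF A) AND NOT E = False
        B IFF A = False
        NOT E = False
      NOT ((E IFF NOT U)) = False
        E IFF NOT U = True
          NOT U = True
Both conjuncts True, so the formula holds.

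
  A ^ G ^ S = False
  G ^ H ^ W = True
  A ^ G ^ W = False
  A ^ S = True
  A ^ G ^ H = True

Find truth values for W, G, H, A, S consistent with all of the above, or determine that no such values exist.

Adding constraints 1, 2, 3, 4, 5 mod 2: every variable appears an even number of times on the left, so the left side is 0.
But the right sides sum to 1 (mod 2). 0 ≠ 1 — the system is inconsistent.

The formula is unsatisfiable.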